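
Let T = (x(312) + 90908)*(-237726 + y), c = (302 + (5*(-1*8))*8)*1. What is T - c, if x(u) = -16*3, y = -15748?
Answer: -23030647622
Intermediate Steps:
x(u) = -48
c = -18 (c = (302 + (5*(-8))*8)*1 = (302 - 40*8)*1 = (302 - 320)*1 = -18*1 = -18)
T = -23030647640 (T = (-48 + 90908)*(-237726 - 15748) = 90860*(-253474) = -23030647640)
T - c = -23030647640 - 1*(-18) = -23030647640 + 18 = -23030647622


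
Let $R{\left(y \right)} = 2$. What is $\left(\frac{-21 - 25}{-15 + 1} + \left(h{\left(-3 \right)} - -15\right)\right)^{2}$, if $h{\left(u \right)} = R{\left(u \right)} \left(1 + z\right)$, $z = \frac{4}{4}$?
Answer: $\frac{24336}{49} \approx 496.65$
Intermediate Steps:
$z = 1$ ($z = 4 \cdot \frac{1}{4} = 1$)
$h{\left(u \right)} = 4$ ($h{\left(u \right)} = 2 \left(1 + 1\right) = 2 \cdot 2 = 4$)
$\left(\frac{-21 - 25}{-15 + 1} + \left(h{\left(-3 \right)} - -15\right)\right)^{2} = \left(\frac{-21 - 25}{-15 + 1} + \left(4 - -15\right)\right)^{2} = \left(- \frac{46}{-14} + \left(4 + 15\right)\right)^{2} = \left(\left(-46\right) \left(- \frac{1}{14}\right) + 19\right)^{2} = \left(\frac{23}{7} + 19\right)^{2} = \left(\frac{156}{7}\right)^{2} = \frac{24336}{49}$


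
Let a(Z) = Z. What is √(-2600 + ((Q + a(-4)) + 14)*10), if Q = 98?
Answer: 4*I*√95 ≈ 38.987*I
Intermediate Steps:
√(-2600 + ((Q + a(-4)) + 14)*10) = √(-2600 + ((98 - 4) + 14)*10) = √(-2600 + (94 + 14)*10) = √(-2600 + 108*10) = √(-2600 + 1080) = √(-1520) = 4*I*√95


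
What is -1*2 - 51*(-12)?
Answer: 610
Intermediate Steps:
-1*2 - 51*(-12) = -2 + 612 = 610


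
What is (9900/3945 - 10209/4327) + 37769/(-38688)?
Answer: -36371198905/44026982688 ≈ -0.82611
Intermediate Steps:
(9900/3945 - 10209/4327) + 37769/(-38688) = (9900*(1/3945) - 10209*1/4327) + 37769*(-1/38688) = (660/263 - 10209/4327) - 37769/38688 = 170853/1138001 - 37769/38688 = -36371198905/44026982688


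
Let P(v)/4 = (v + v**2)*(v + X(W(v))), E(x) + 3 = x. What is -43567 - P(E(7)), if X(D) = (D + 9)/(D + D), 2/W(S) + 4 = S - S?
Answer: -43207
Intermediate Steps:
W(S) = -1/2 (W(S) = 2/(-4 + (S - S)) = 2/(-4 + 0) = 2/(-4) = 2*(-1/4) = -1/2)
E(x) = -3 + x
X(D) = (9 + D)/(2*D) (X(D) = (9 + D)/((2*D)) = (9 + D)*(1/(2*D)) = (9 + D)/(2*D))
P(v) = 4*(-17/2 + v)*(v + v**2) (P(v) = 4*((v + v**2)*(v + (9 - 1/2)/(2*(-1/2)))) = 4*((v + v**2)*(v + (1/2)*(-2)*(17/2))) = 4*((v + v**2)*(v - 17/2)) = 4*((v + v**2)*(-17/2 + v)) = 4*((-17/2 + v)*(v + v**2)) = 4*(-17/2 + v)*(v + v**2))
-43567 - P(E(7)) = -43567 - 2*(-3 + 7)*(-17 - 15*(-3 + 7) + 2*(-3 + 7)**2) = -43567 - 2*4*(-17 - 15*4 + 2*4**2) = -43567 - 2*4*(-17 - 60 + 2*16) = -43567 - 2*4*(-17 - 60 + 32) = -43567 - 2*4*(-45) = -43567 - 1*(-360) = -43567 + 360 = -43207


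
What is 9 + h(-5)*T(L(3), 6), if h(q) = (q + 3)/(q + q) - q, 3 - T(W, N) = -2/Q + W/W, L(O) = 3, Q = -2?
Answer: 71/5 ≈ 14.200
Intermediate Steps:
T(W, N) = 1 (T(W, N) = 3 - (-2/(-2) + W/W) = 3 - (-2*(-½) + 1) = 3 - (1 + 1) = 3 - 1*2 = 3 - 2 = 1)
h(q) = -q + (3 + q)/(2*q) (h(q) = (3 + q)/((2*q)) - q = (3 + q)*(1/(2*q)) - q = (3 + q)/(2*q) - q = -q + (3 + q)/(2*q))
9 + h(-5)*T(L(3), 6) = 9 + (½ - 1*(-5) + (3/2)/(-5))*1 = 9 + (½ + 5 + (3/2)*(-⅕))*1 = 9 + (½ + 5 - 3/10)*1 = 9 + (26/5)*1 = 9 + 26/5 = 71/5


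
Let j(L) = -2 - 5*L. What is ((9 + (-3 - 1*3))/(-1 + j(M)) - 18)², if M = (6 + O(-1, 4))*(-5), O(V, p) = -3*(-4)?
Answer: 7187761/22201 ≈ 323.76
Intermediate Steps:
O(V, p) = 12
M = -90 (M = (6 + 12)*(-5) = 18*(-5) = -90)
((9 + (-3 - 1*3))/(-1 + j(M)) - 18)² = ((9 + (-3 - 1*3))/(-1 + (-2 - 5*(-90))) - 18)² = ((9 + (-3 - 3))/(-1 + (-2 + 450)) - 18)² = ((9 - 6)/(-1 + 448) - 18)² = (3/447 - 18)² = (3*(1/447) - 18)² = (1/149 - 18)² = (-2681/149)² = 7187761/22201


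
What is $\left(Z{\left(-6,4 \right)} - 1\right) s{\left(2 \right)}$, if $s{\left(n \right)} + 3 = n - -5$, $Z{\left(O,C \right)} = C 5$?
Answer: $76$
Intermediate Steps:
$Z{\left(O,C \right)} = 5 C$
$s{\left(n \right)} = 2 + n$ ($s{\left(n \right)} = -3 + \left(n - -5\right) = -3 + \left(n + 5\right) = -3 + \left(5 + n\right) = 2 + n$)
$\left(Z{\left(-6,4 \right)} - 1\right) s{\left(2 \right)} = \left(5 \cdot 4 - 1\right) \left(2 + 2\right) = \left(20 - 1\right) 4 = 19 \cdot 4 = 76$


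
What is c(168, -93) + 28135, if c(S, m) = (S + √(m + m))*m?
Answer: 12511 - 93*I*√186 ≈ 12511.0 - 1268.4*I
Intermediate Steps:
c(S, m) = m*(S + √2*√m) (c(S, m) = (S + √(2*m))*m = (S + √2*√m)*m = m*(S + √2*√m))
c(168, -93) + 28135 = (168*(-93) + √2*(-93)^(3/2)) + 28135 = (-15624 + √2*(-93*I*√93)) + 28135 = (-15624 - 93*I*√186) + 28135 = 12511 - 93*I*√186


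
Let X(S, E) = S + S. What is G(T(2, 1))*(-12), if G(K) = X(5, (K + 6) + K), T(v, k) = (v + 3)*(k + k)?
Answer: -120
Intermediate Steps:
T(v, k) = 2*k*(3 + v) (T(v, k) = (3 + v)*(2*k) = 2*k*(3 + v))
X(S, E) = 2*S
G(K) = 10 (G(K) = 2*5 = 10)
G(T(2, 1))*(-12) = 10*(-12) = -120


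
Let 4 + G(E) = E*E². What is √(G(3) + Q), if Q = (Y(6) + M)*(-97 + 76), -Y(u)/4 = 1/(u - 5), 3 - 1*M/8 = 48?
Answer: √7667 ≈ 87.561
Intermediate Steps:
M = -360 (M = 24 - 8*48 = 24 - 384 = -360)
Y(u) = -4/(-5 + u) (Y(u) = -4/(u - 5) = -4/(-5 + u))
Q = 7644 (Q = (-4/(-5 + 6) - 360)*(-97 + 76) = (-4/1 - 360)*(-21) = (-4*1 - 360)*(-21) = (-4 - 360)*(-21) = -364*(-21) = 7644)
G(E) = -4 + E³ (G(E) = -4 + E*E² = -4 + E³)
√(G(3) + Q) = √((-4 + 3³) + 7644) = √((-4 + 27) + 7644) = √(23 + 7644) = √7667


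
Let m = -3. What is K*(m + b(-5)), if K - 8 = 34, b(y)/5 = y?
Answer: -1176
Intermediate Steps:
b(y) = 5*y
K = 42 (K = 8 + 34 = 42)
K*(m + b(-5)) = 42*(-3 + 5*(-5)) = 42*(-3 - 25) = 42*(-28) = -1176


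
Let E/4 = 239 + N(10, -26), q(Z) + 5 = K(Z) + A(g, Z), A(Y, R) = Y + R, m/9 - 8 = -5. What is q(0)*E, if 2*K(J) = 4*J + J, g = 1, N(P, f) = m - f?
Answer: -4672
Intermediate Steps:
m = 27 (m = 72 + 9*(-5) = 72 - 45 = 27)
N(P, f) = 27 - f
K(J) = 5*J/2 (K(J) = (4*J + J)/2 = (5*J)/2 = 5*J/2)
A(Y, R) = R + Y
q(Z) = -4 + 7*Z/2 (q(Z) = -5 + (5*Z/2 + (Z + 1)) = -5 + (5*Z/2 + (1 + Z)) = -5 + (1 + 7*Z/2) = -4 + 7*Z/2)
E = 1168 (E = 4*(239 + (27 - 1*(-26))) = 4*(239 + (27 + 26)) = 4*(239 + 53) = 4*292 = 1168)
q(0)*E = (-4 + (7/2)*0)*1168 = (-4 + 0)*1168 = -4*1168 = -4672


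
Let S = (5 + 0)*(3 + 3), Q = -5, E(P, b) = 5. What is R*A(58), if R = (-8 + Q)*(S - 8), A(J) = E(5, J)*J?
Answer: -82940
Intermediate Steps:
S = 30 (S = 5*6 = 30)
A(J) = 5*J
R = -286 (R = (-8 - 5)*(30 - 8) = -13*22 = -286)
R*A(58) = -1430*58 = -286*290 = -82940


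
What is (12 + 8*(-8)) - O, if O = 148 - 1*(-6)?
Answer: -206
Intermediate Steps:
O = 154 (O = 148 + 6 = 154)
(12 + 8*(-8)) - O = (12 + 8*(-8)) - 1*154 = (12 - 64) - 154 = -52 - 154 = -206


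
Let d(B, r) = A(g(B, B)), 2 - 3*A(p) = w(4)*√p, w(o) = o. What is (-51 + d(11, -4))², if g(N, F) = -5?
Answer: 22721/9 + 1208*I*√5/9 ≈ 2524.6 + 300.13*I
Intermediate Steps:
A(p) = ⅔ - 4*√p/3
d(B, r) = ⅔ - 4*I*√5/3
(-51 + d(11, -4))² = (-51 + (⅔ - 4*I*√5/3))² = (-151/3 - 4*I*√5/3)²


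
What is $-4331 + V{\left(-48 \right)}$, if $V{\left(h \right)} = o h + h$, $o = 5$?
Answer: $-4619$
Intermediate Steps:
$V{\left(h \right)} = 6 h$ ($V{\left(h \right)} = 5 h + h = 6 h$)
$-4331 + V{\left(-48 \right)} = -4331 + 6 \left(-48\right) = -4331 - 288 = -4619$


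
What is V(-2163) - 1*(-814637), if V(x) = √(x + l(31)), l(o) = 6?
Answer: 814637 + I*√2157 ≈ 8.1464e+5 + 46.444*I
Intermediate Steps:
V(x) = √(6 + x) (V(x) = √(x + 6) = √(6 + x))
V(-2163) - 1*(-814637) = √(6 - 2163) - 1*(-814637) = √(-2157) + 814637 = I*√2157 + 814637 = 814637 + I*√2157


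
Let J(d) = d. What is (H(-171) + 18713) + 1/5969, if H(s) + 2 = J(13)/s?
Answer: 19098221563/1020699 ≈ 18711.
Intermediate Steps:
H(s) = -2 + 13/s
(H(-171) + 18713) + 1/5969 = ((-2 + 13/(-171)) + 18713) + 1/5969 = ((-2 + 13*(-1/171)) + 18713) + 1/5969 = ((-2 - 13/171) + 18713) + 1/5969 = (-355/171 + 18713) + 1/5969 = 3199568/171 + 1/5969 = 19098221563/1020699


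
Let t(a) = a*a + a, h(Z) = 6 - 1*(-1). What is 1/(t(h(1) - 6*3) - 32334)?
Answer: -1/32224 ≈ -3.1033e-5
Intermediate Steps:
h(Z) = 7 (h(Z) = 6 + 1 = 7)
t(a) = a + a**2 (t(a) = a**2 + a = a + a**2)
1/(t(h(1) - 6*3) - 32334) = 1/((7 - 6*3)*(1 + (7 - 6*3)) - 32334) = 1/((7 - 18)*(1 + (7 - 18)) - 32334) = 1/(-11*(1 - 11) - 32334) = 1/(-11*(-10) - 32334) = 1/(110 - 32334) = 1/(-32224) = -1/32224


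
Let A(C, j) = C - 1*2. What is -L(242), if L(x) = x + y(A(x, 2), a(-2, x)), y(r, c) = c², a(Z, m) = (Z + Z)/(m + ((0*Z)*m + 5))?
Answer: -14764194/61009 ≈ -242.00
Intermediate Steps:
A(C, j) = -2 + C (A(C, j) = C - 2 = -2 + C)
a(Z, m) = 2*Z/(5 + m) (a(Z, m) = (2*Z)/(m + (0*m + 5)) = (2*Z)/(m + (0 + 5)) = (2*Z)/(m + 5) = (2*Z)/(5 + m) = 2*Z/(5 + m))
L(x) = x + 16/(5 + x)² (L(x) = x + (2*(-2)/(5 + x))² = x + (-4/(5 + x))² = x + 16/(5 + x)²)
-L(242) = -(242 + 16/(5 + 242)²) = -(242 + 16/247²) = -(242 + 16*(1/61009)) = -(242 + 16/61009) = -1*14764194/61009 = -14764194/61009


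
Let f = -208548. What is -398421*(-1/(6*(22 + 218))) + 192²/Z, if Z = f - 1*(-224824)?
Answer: 181605121/651040 ≈ 278.95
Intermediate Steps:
Z = 16276 (Z = -208548 - 1*(-224824) = -208548 + 224824 = 16276)
-398421*(-1/(6*(22 + 218))) + 192²/Z = -398421*(-1/(6*(22 + 218))) + 192²/16276 = -398421/((-6*240)) + 36864*(1/16276) = -398421/(-1440) + 9216/4069 = -398421*(-1/1440) + 9216/4069 = 44269/160 + 9216/4069 = 181605121/651040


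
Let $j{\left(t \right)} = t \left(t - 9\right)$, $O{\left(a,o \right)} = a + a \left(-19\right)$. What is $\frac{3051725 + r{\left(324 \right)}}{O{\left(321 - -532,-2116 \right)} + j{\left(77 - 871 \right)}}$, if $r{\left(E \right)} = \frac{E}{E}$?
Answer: $\frac{1525863}{311114} \approx 4.9045$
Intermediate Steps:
$r{\left(E \right)} = 1$
$O{\left(a,o \right)} = - 18 a$ ($O{\left(a,o \right)} = a - 19 a = - 18 a$)
$j{\left(t \right)} = t \left(-9 + t\right)$
$\frac{3051725 + r{\left(324 \right)}}{O{\left(321 - -532,-2116 \right)} + j{\left(77 - 871 \right)}} = \frac{3051725 + 1}{- 18 \left(321 - -532\right) + \left(77 - 871\right) \left(-9 + \left(77 - 871\right)\right)} = \frac{3051726}{- 18 \left(321 + 532\right) + \left(77 - 871\right) \left(-9 + \left(77 - 871\right)\right)} = \frac{3051726}{\left(-18\right) 853 - 794 \left(-9 - 794\right)} = \frac{3051726}{-15354 - -637582} = \frac{3051726}{-15354 + 637582} = \frac{3051726}{622228} = 3051726 \cdot \frac{1}{622228} = \frac{1525863}{311114}$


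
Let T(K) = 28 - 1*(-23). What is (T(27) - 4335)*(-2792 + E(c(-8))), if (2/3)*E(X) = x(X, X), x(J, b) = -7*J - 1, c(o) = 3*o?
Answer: 10887786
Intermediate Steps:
T(K) = 51 (T(K) = 28 + 23 = 51)
x(J, b) = -1 - 7*J
E(X) = -3/2 - 21*X/2 (E(X) = 3*(-1 - 7*X)/2 = -3/2 - 21*X/2)
(T(27) - 4335)*(-2792 + E(c(-8))) = (51 - 4335)*(-2792 + (-3/2 - 63*(-8)/2)) = -4284*(-2792 + (-3/2 - 21/2*(-24))) = -4284*(-2792 + (-3/2 + 252)) = -4284*(-2792 + 501/2) = -4284*(-5083/2) = 10887786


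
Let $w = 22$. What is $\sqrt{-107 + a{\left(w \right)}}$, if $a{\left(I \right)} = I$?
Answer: $i \sqrt{85} \approx 9.2195 i$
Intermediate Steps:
$\sqrt{-107 + a{\left(w \right)}} = \sqrt{-107 + 22} = \sqrt{-85} = i \sqrt{85}$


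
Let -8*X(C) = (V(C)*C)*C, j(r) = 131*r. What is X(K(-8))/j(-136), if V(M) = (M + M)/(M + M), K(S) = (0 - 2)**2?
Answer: 1/8908 ≈ 0.00011226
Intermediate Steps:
K(S) = 4 (K(S) = (-2)**2 = 4)
V(M) = 1 (V(M) = (2*M)/((2*M)) = (2*M)*(1/(2*M)) = 1)
X(C) = -C**2/8 (X(C) = -1*C*C/8 = -C*C/8 = -C**2/8)
X(K(-8))/j(-136) = (-1/8*4**2)/((131*(-136))) = -1/8*16/(-17816) = -2*(-1/17816) = 1/8908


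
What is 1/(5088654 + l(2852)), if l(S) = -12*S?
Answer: 1/5054430 ≈ 1.9785e-7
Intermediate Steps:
1/(5088654 + l(2852)) = 1/(5088654 - 12*2852) = 1/(5088654 - 34224) = 1/5054430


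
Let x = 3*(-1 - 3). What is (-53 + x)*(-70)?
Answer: 4550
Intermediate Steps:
x = -12 (x = 3*(-4) = -12)
(-53 + x)*(-70) = (-53 - 12)*(-70) = -65*(-70) = 4550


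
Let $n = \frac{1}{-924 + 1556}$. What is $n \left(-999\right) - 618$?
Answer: $- \frac{391575}{632} \approx -619.58$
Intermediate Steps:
$n = \frac{1}{632} \approx 0.0015823$
$n \left(-999\right) - 618 = \frac{1}{632} \left(-999\right) - 618 = - \frac{999}{632} - 618 = - \frac{391575}{632}$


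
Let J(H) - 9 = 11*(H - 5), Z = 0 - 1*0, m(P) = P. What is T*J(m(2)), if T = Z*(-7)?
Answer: 0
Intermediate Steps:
Z = 0 (Z = 0 + 0 = 0)
T = 0 (T = 0*(-7) = 0)
J(H) = -46 + 11*H (J(H) = 9 + 11*(H - 5) = 9 + 11*(-5 + H) = 9 + (-55 + 11*H) = -46 + 11*H)
T*J(m(2)) = 0*(-46 + 11*2) = 0*(-46 + 22) = 0*(-24) = 0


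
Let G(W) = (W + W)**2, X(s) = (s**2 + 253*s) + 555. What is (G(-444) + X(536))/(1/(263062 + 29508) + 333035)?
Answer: 118198572570/32478683317 ≈ 3.6393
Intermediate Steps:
X(s) = 555 + s**2 + 253*s
G(W) = 4*W**2 (G(W) = (2*W)**2 = 4*W**2)
(G(-444) + X(536))/(1/(263062 + 29508) + 333035) = (4*(-444)**2 + (555 + 536**2 + 253*536))/(1/(263062 + 29508) + 333035) = (4*197136 + (555 + 287296 + 135608))/(1/292570 + 333035) = (788544 + 423459)/(1/292570 + 333035) = 1212003/(97436049951/292570) = 1212003*(292570/97436049951) = 118198572570/32478683317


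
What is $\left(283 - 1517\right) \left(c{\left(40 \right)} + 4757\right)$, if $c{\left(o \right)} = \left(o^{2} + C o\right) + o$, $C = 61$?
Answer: $-10904858$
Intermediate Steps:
$c{\left(o \right)} = o^{2} + 62 o$ ($c{\left(o \right)} = \left(o^{2} + 61 o\right) + o = o^{2} + 62 o$)
$\left(283 - 1517\right) \left(c{\left(40 \right)} + 4757\right) = \left(283 - 1517\right) \left(40 \left(62 + 40\right) + 4757\right) = - 1234 \left(40 \cdot 102 + 4757\right) = - 1234 \left(4080 + 4757\right) = \left(-1234\right) 8837 = -10904858$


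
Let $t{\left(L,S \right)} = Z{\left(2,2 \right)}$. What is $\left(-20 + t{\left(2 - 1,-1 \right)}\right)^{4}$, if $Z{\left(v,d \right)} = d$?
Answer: $104976$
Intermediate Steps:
$t{\left(L,S \right)} = 2$
$\left(-20 + t{\left(2 - 1,-1 \right)}\right)^{4} = \left(-20 + 2\right)^{4} = \left(-18\right)^{4} = 104976$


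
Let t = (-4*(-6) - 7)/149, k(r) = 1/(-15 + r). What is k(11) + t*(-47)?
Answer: -3345/596 ≈ -5.6124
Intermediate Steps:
t = 17/149 (t = (24 - 7)*(1/149) = 17*(1/149) = 17/149 ≈ 0.11409)
k(11) + t*(-47) = 1/(-15 + 11) + (17/149)*(-47) = 1/(-4) - 799/149 = -¼ - 799/149 = -3345/596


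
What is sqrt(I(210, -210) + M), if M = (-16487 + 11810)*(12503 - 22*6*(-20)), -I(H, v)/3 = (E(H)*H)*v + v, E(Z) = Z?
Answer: I*sqrt(43040181) ≈ 6560.5*I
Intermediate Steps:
I(H, v) = -3*v - 3*v*H**2 (I(H, v) = -3*((H*H)*v + v) = -3*(H**2*v + v) = -3*(v*H**2 + v) = -3*(v + v*H**2) = -3*v - 3*v*H**2)
M = -70823811 (M = -4677*(12503 - 132*(-20)) = -4677*(12503 + 2640) = -4677*15143 = -70823811)
sqrt(I(210, -210) + M) = sqrt(-3*(-210)*(1 + 210**2) - 70823811) = sqrt(-3*(-210)*(1 + 44100) - 70823811) = sqrt(-3*(-210)*44101 - 70823811) = sqrt(27783630 - 70823811) = sqrt(-43040181) = I*sqrt(43040181)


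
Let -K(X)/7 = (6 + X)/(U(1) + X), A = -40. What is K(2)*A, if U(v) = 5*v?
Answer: 320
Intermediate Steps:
K(X) = -7*(6 + X)/(5 + X) (K(X) = -7*(6 + X)/(5*1 + X) = -7*(6 + X)/(5 + X))
K(2)*A = (7*(-6 - 1*2)/(5 + 2))*(-40) = (7*(-6 - 2)/7)*(-40) = (7*(⅐)*(-8))*(-40) = -8*(-40) = 320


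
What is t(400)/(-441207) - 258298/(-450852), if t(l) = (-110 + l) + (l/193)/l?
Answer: 135614829013/236983816446 ≈ 0.57225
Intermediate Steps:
t(l) = -21229/193 + l (t(l) = (-110 + l) + (l*(1/193))/l = (-110 + l) + (l/193)/l = (-110 + l) + 1/193 = -21229/193 + l)
t(400)/(-441207) - 258298/(-450852) = (-21229/193 + 400)/(-441207) - 258298/(-450852) = (55971/193)*(-1/441207) - 258298*(-1/450852) = -691/1051271 + 129149/225426 = 135614829013/236983816446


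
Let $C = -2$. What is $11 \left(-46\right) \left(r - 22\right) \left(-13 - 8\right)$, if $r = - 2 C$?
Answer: $-191268$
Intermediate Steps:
$r = 4$ ($r = \left(-2\right) \left(-2\right) = 4$)
$11 \left(-46\right) \left(r - 22\right) \left(-13 - 8\right) = 11 \left(-46\right) \left(4 - 22\right) \left(-13 - 8\right) = - 506 \left(\left(-18\right) \left(-21\right)\right) = \left(-506\right) 378 = -191268$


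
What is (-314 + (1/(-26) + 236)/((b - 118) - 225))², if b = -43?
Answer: 9969421038721/100721296 ≈ 98980.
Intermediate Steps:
(-314 + (1/(-26) + 236)/((b - 118) - 225))² = (-314 + (1/(-26) + 236)/((-43 - 118) - 225))² = (-314 + (-1/26 + 236)/(-161 - 225))² = (-314 + (6135/26)/(-386))² = (-314 + (6135/26)*(-1/386))² = (-314 - 6135/10036)² = (-3157439/10036)² = 9969421038721/100721296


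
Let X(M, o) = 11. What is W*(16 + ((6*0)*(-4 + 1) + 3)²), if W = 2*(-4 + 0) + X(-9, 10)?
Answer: 75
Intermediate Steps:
W = 3 (W = 2*(-4 + 0) + 11 = 2*(-4) + 11 = -8 + 11 = 3)
W*(16 + ((6*0)*(-4 + 1) + 3)²) = 3*(16 + ((6*0)*(-4 + 1) + 3)²) = 3*(16 + (0*(-3) + 3)²) = 3*(16 + (0 + 3)²) = 3*(16 + 3²) = 3*(16 + 9) = 3*25 = 75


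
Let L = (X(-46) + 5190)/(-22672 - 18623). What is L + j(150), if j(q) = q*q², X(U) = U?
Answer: 139370619856/41295 ≈ 3.3750e+6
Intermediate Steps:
j(q) = q³
L = -5144/41295 (L = (-46 + 5190)/(-22672 - 18623) = 5144/(-41295) = 5144*(-1/41295) = -5144/41295 ≈ -0.12457)
L + j(150) = -5144/41295 + 150³ = -5144/41295 + 3375000 = 139370619856/41295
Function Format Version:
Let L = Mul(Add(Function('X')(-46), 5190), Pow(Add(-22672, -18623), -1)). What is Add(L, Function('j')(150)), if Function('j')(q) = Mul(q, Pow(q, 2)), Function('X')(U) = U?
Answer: Rational(139370619856, 41295) ≈ 3.3750e+6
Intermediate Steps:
Function('j')(q) = Pow(q, 3)
L = Rational(-5144, 41295) (L = Mul(Add(-46, 5190), Pow(Add(-22672, -18623), -1)) = Mul(5144, Pow(-41295, -1)) = Mul(5144, Rational(-1, 41295)) = Rational(-5144, 41295) ≈ -0.12457)
Add(L, Function('j')(150)) = Add(Rational(-5144, 41295), Pow(150, 3)) = Add(Rational(-5144, 41295), 3375000) = Rational(139370619856, 41295)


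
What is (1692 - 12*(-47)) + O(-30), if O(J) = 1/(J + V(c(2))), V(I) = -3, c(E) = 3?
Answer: 74447/33 ≈ 2256.0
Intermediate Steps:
O(J) = 1/(-3 + J) (O(J) = 1/(J - 3) = 1/(-3 + J))
(1692 - 12*(-47)) + O(-30) = (1692 - 12*(-47)) + 1/(-3 - 30) = (1692 + 564) + 1/(-33) = 2256 - 1/33 = 74447/33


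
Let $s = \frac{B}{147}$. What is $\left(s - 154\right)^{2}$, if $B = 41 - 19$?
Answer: $\frac{511483456}{21609} \approx 23670.0$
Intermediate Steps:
$B = 22$ ($B = 41 - 19 = 22$)
$s = \frac{22}{147} \approx 0.14966$
$\left(s - 154\right)^{2} = \left(\frac{22}{147} - 154\right)^{2} = \left(- \frac{22616}{147}\right)^{2} = \frac{511483456}{21609}$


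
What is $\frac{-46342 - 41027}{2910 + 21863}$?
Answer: $- \frac{87369}{24773} \approx -3.5268$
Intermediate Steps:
$\frac{-46342 - 41027}{2910 + 21863} = - \frac{87369}{24773}$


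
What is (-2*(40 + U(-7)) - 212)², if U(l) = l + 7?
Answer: 85264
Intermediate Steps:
U(l) = 7 + l
(-2*(40 + U(-7)) - 212)² = (-2*(40 + (7 - 7)) - 212)² = (-2*(40 + 0) - 212)² = (-2*40 - 212)² = (-80 - 212)² = (-292)² = 85264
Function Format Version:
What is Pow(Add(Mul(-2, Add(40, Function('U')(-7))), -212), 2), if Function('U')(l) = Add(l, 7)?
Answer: 85264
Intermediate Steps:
Function('U')(l) = Add(7, l)
Pow(Add(Mul(-2, Add(40, Function('U')(-7))), -212), 2) = Pow(Add(Mul(-2, Add(40, Add(7, -7))), -212), 2) = Pow(Add(Mul(-2, Add(40, 0)), -212), 2) = Pow(Add(Mul(-2, 40), -212), 2) = Pow(Add(-80, -212), 2) = Pow(-292, 2) = 85264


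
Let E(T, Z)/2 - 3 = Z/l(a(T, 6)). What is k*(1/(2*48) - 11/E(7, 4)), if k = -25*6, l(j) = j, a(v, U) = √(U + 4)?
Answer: 197075/592 - 1650*√10/37 ≈ 191.88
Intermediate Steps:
a(v, U) = √(4 + U)
E(T, Z) = 6 + Z*√10/5 (E(T, Z) = 6 + 2*(Z/(√(4 + 6))) = 6 + 2*(Z/(√10)) = 6 + 2*(Z*(√10/10)) = 6 + 2*(Z*√10/10) = 6 + Z*√10/5)
k = -150
k*(1/(2*48) - 11/E(7, 4)) = -150*(1/(2*48) - 11/(6 + (⅕)*4*√10)) = -150*((½)*(1/48) - 11/(6 + 4*√10/5)) = -150*(1/96 - 11/(6 + 4*√10/5)) = -25/16 + 1650/(6 + 4*√10/5)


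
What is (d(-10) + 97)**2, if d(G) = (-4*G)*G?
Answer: 91809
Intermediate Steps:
d(G) = -4*G**2
(d(-10) + 97)**2 = (-4*(-10)**2 + 97)**2 = (-4*100 + 97)**2 = (-400 + 97)**2 = (-303)**2 = 91809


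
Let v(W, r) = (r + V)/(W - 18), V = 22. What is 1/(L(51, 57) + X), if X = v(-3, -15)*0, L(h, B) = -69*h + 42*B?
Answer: -1/1125 ≈ -0.00088889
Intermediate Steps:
v(W, r) = (22 + r)/(-18 + W) (v(W, r) = (r + 22)/(W - 18) = (22 + r)/(-18 + W))
X = 0 (X = ((22 - 15)/(-18 - 3))*0 = (7/(-21))*0 = -1/21*7*0 = -⅓*0 = 0)
1/(L(51, 57) + X) = 1/((-69*51 + 42*57) + 0) = 1/((-3519 + 2394) + 0) = 1/(-1125 + 0) = 1/(-1125) = -1/1125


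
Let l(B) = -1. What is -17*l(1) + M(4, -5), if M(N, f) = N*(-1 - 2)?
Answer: 5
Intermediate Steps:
M(N, f) = -3*N (M(N, f) = N*(-3) = -3*N)
-17*l(1) + M(4, -5) = -17*(-1) - 3*4 = 17 - 12 = 5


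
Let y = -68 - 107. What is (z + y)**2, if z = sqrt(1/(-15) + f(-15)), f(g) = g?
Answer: (2625 - I*sqrt(3390))**2/225 ≈ 30610.0 - 1358.6*I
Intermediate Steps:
y = -175
z = I*sqrt(3390)/15 (z = sqrt(1/(-15) - 15) = sqrt(-1/15*1 - 15) = sqrt(-1/15 - 15) = sqrt(-226/15) = I*sqrt(3390)/15 ≈ 3.8816*I)
(z + y)**2 = (I*sqrt(3390)/15 - 175)**2 = (-175 + I*sqrt(3390)/15)**2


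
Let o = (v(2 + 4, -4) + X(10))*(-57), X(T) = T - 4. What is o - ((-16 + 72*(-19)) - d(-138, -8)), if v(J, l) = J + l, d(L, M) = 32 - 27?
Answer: 933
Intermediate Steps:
d(L, M) = 5
X(T) = -4 + T
o = -456 (o = (((2 + 4) - 4) + (-4 + 10))*(-57) = ((6 - 4) + 6)*(-57) = (2 + 6)*(-57) = 8*(-57) = -456)
o - ((-16 + 72*(-19)) - d(-138, -8)) = -456 - ((-16 + 72*(-19)) - 1*5) = -456 - ((-16 - 1368) - 5) = -456 - (-1384 - 5) = -456 - 1*(-1389) = -456 + 1389 = 933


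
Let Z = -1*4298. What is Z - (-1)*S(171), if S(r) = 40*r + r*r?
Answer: 31783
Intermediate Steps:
S(r) = r² + 40*r (S(r) = 40*r + r² = r² + 40*r)
Z = -4298
Z - (-1)*S(171) = -4298 - (-1)*171*(40 + 171) = -4298 - (-1)*171*211 = -4298 - (-1)*36081 = -4298 - 1*(-36081) = -4298 + 36081 = 31783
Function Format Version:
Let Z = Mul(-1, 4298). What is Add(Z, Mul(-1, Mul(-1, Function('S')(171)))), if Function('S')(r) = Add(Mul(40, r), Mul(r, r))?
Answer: 31783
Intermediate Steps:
Function('S')(r) = Add(Pow(r, 2), Mul(40, r)) (Function('S')(r) = Add(Mul(40, r), Pow(r, 2)) = Add(Pow(r, 2), Mul(40, r)))
Z = -4298
Add(Z, Mul(-1, Mul(-1, Function('S')(171)))) = Add(-4298, Mul(-1, Mul(-1, Mul(171, Add(40, 171))))) = Add(-4298, Mul(-1, Mul(-1, Mul(171, 211)))) = Add(-4298, Mul(-1, Mul(-1, 36081))) = Add(-4298, Mul(-1, -36081)) = Add(-4298, 36081) = 31783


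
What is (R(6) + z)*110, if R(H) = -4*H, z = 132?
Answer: 11880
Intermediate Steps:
(R(6) + z)*110 = (-4*6 + 132)*110 = (-24 + 132)*110 = 108*110 = 11880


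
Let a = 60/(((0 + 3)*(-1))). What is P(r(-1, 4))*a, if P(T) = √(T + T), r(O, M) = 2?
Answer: -40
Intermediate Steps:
P(T) = √2*√T (P(T) = √(2*T) = √2*√T)
a = -20 (a = 60/((3*(-1))) = 60/(-3) = 60*(-⅓) = -20)
P(r(-1, 4))*a = (√2*√2)*(-20) = 2*(-20) = -40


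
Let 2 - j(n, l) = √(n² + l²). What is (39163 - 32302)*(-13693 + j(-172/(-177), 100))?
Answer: -93933951 - 9148*√19582474/59 ≈ -9.4620e+7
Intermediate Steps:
j(n, l) = 2 - √(l² + n²) (j(n, l) = 2 - √(n² + l²) = 2 - √(l² + n²))
(39163 - 32302)*(-13693 + j(-172/(-177), 100)) = (39163 - 32302)*(-13693 + (2 - √(100² + (-172/(-177))²))) = 6861*(-13693 + (2 - √(10000 + (-172*(-1/177))²))) = 6861*(-13693 + (2 - √(10000 + (172/177)²))) = 6861*(-13693 + (2 - √(10000 + 29584/31329))) = 6861*(-13693 + (2 - √(313319584/31329))) = 6861*(-13693 + (2 - 4*√19582474/177)) = 6861*(-13691 - 4*√19582474/177) = -93933951 - 9148*√19582474/59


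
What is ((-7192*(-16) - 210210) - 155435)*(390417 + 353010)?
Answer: -186282733671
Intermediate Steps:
((-7192*(-16) - 210210) - 155435)*(390417 + 353010) = ((115072 - 210210) - 155435)*743427 = (-95138 - 155435)*743427 = -250573*743427 = -186282733671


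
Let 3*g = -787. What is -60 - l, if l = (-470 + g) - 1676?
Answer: 7045/3 ≈ 2348.3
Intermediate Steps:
g = -787/3 (g = (1/3)*(-787) = -787/3 ≈ -262.33)
l = -7225/3 (l = (-470 - 787/3) - 1676 = -2197/3 - 1676 = -7225/3 ≈ -2408.3)
-60 - l = -60 - 1*(-7225/3) = -60 + 7225/3 = 7045/3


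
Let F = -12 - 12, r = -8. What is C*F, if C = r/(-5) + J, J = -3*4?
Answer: 1248/5 ≈ 249.60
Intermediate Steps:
J = -12
C = -52/5 (C = -8/(-5) - 12 = -8*(-1/5) - 12 = 8/5 - 12 = -52/5 ≈ -10.400)
F = -24
C*F = -52/5*(-24) = 1248/5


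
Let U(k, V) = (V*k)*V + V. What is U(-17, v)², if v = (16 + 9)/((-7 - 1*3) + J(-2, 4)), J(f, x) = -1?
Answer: 118810000/14641 ≈ 8114.9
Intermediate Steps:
v = -25/11 (v = (16 + 9)/((-7 - 1*3) - 1) = 25/((-7 - 3) - 1) = 25/(-10 - 1) = 25/(-11) = 25*(-1/11) = -25/11 ≈ -2.2727)
U(k, V) = V + k*V² (U(k, V) = k*V² + V = V + k*V²)
U(-17, v)² = (-25*(1 - 25/11*(-17))/11)² = (-25*(1 + 425/11)/11)² = (-25/11*436/11)² = (-10900/121)² = 118810000/14641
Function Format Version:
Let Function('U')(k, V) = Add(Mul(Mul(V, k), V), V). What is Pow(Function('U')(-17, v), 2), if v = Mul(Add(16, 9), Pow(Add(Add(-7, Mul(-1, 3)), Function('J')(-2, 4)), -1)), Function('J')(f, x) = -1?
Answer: Rational(118810000, 14641) ≈ 8114.9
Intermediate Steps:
v = Rational(-25, 11) (v = Mul(Add(16, 9), Pow(Add(Add(-7, Mul(-1, 3)), -1), -1)) = Mul(25, Pow(Add(Add(-7, -3), -1), -1)) = Mul(25, Pow(Add(-10, -1), -1)) = Mul(25, Pow(-11, -1)) = Mul(25, Rational(-1, 11)) = Rational(-25, 11) ≈ -2.2727)
Function('U')(k, V) = Add(V, Mul(k, Pow(V, 2))) (Function('U')(k, V) = Add(Mul(k, Pow(V, 2)), V) = Add(V, Mul(k, Pow(V, 2))))
Pow(Function('U')(-17, v), 2) = Pow(Mul(Rational(-25, 11), Add(1, Mul(Rational(-25, 11), -17))), 2) = Pow(Mul(Rational(-25, 11), Add(1, Rational(425, 11))), 2) = Pow(Mul(Rational(-25, 11), Rational(436, 11)), 2) = Pow(Rational(-10900, 121), 2) = Rational(118810000, 14641)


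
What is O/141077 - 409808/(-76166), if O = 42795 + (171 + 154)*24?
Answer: 30834050993/5372635391 ≈ 5.7391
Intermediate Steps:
O = 50595 (O = 42795 + 325*24 = 42795 + 7800 = 50595)
O/141077 - 409808/(-76166) = 50595/141077 - 409808/(-76166) = 50595*(1/141077) - 409808*(-1/76166) = 50595/141077 + 204904/38083 = 30834050993/5372635391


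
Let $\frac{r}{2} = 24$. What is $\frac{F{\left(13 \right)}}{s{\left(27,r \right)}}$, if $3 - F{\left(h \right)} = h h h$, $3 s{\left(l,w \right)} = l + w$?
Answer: $- \frac{2194}{25} \approx -87.76$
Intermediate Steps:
$r = 48$ ($r = 2 \cdot 24 = 48$)
$s{\left(l,w \right)} = \frac{l}{3} + \frac{w}{3}$ ($s{\left(l,w \right)} = \frac{l + w}{3} = \frac{l}{3} + \frac{w}{3}$)
$F{\left(h \right)} = 3 - h^{3}$ ($F{\left(h \right)} = 3 - h h h = 3 - h^{2} h = 3 - h^{3}$)
$\frac{F{\left(13 \right)}}{s{\left(27,r \right)}} = \frac{3 - 13^{3}}{\frac{1}{3} \cdot 27 + \frac{1}{3} \cdot 48} = \frac{3 - 2197}{9 + 16} = \frac{3 - 2197}{25} = \left(-2194\right) \frac{1}{25} = - \frac{2194}{25}$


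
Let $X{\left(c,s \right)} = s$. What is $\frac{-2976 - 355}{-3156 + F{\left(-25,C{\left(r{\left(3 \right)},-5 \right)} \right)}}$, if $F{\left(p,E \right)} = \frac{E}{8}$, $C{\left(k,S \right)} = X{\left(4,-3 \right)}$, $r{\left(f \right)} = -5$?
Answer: $\frac{26648}{25251} \approx 1.0553$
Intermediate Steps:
$C{\left(k,S \right)} = -3$
$F{\left(p,E \right)} = \frac{E}{8}$ ($F{\left(p,E \right)} = E \frac{1}{8} = \frac{E}{8}$)
$\frac{-2976 - 355}{-3156 + F{\left(-25,C{\left(r{\left(3 \right)},-5 \right)} \right)}} = \frac{-2976 - 355}{-3156 + \frac{1}{8} \left(-3\right)} = - \frac{3331}{-3156 - \frac{3}{8}} = - \frac{3331}{- \frac{25251}{8}} = \left(-3331\right) \left(- \frac{8}{25251}\right) = \frac{26648}{25251}$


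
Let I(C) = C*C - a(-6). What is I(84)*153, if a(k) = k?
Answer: 1080486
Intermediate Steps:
I(C) = 6 + C**2 (I(C) = C*C - 1*(-6) = C**2 + 6 = 6 + C**2)
I(84)*153 = (6 + 84**2)*153 = (6 + 7056)*153 = 7062*153 = 1080486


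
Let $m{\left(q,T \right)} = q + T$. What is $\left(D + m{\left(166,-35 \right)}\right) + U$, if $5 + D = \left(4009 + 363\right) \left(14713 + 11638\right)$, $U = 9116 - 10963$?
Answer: $115204851$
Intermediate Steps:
$U = -1847$ ($U = 9116 - 10963 = -1847$)
$D = 115206567$ ($D = -5 + \left(4009 + 363\right) \left(14713 + 11638\right) = -5 + 4372 \cdot 26351 = -5 + 115206572 = 115206567$)
$m{\left(q,T \right)} = T + q$
$\left(D + m{\left(166,-35 \right)}\right) + U = \left(115206567 + \left(-35 + 166\right)\right) - 1847 = \left(115206567 + 131\right) - 1847 = 115206698 - 1847 = 115204851$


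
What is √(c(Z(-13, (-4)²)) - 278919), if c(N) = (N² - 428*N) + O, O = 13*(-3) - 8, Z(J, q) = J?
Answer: I*√273233 ≈ 522.72*I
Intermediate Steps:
O = -47 (O = -39 - 8 = -47)
c(N) = -47 + N² - 428*N (c(N) = (N² - 428*N) - 47 = -47 + N² - 428*N)
√(c(Z(-13, (-4)²)) - 278919) = √((-47 + (-13)² - 428*(-13)) - 278919) = √((-47 + 169 + 5564) - 278919) = √(5686 - 278919) = √(-273233) = I*√273233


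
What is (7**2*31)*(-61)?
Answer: -92659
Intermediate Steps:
(7**2*31)*(-61) = (49*31)*(-61) = 1519*(-61) = -92659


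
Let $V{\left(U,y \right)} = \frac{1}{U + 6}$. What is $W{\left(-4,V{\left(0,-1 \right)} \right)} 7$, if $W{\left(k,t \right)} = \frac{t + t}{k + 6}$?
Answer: $\frac{7}{6} \approx 1.1667$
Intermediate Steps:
$V{\left(U,y \right)} = \frac{1}{6 + U}$
$W{\left(k,t \right)} = \frac{2 t}{6 + k}$
$W{\left(-4,V{\left(0,-1 \right)} \right)} 7 = \frac{2}{\left(6 + 0\right) \left(6 - 4\right)} 7 = \frac{2}{6 \cdot 2} \cdot 7 = 2 \cdot \frac{1}{6} \cdot \frac{1}{2} \cdot 7 = \frac{1}{6} \cdot 7 = \frac{7}{6}$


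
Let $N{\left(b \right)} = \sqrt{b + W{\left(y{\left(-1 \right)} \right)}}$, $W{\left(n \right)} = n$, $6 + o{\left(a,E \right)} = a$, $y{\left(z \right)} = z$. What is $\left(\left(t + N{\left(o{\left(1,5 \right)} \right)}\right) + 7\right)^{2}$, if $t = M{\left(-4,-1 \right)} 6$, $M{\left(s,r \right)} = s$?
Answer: $\left(17 - i \sqrt{6}\right)^{2} \approx 283.0 - 83.283 i$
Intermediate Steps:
$o{\left(a,E \right)} = -6 + a$
$t = -24$ ($t = \left(-4\right) 6 = -24$)
$N{\left(b \right)} = \sqrt{-1 + b}$ ($N{\left(b \right)} = \sqrt{b - 1} = \sqrt{-1 + b}$)
$\left(\left(t + N{\left(o{\left(1,5 \right)} \right)}\right) + 7\right)^{2} = \left(\left(-24 + \sqrt{-1 + \left(-6 + 1\right)}\right) + 7\right)^{2} = \left(\left(-24 + \sqrt{-1 - 5}\right) + 7\right)^{2} = \left(\left(-24 + \sqrt{-6}\right) + 7\right)^{2} = \left(\left(-24 + i \sqrt{6}\right) + 7\right)^{2} = \left(-17 + i \sqrt{6}\right)^{2}$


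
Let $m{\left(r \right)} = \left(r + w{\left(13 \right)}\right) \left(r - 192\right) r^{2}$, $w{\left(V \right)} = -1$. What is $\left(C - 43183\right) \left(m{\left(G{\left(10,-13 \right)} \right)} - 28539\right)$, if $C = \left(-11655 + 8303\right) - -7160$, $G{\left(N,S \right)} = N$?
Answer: $7573348125$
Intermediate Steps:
$m{\left(r \right)} = r^{2} \left(-1 + r\right) \left(-192 + r\right)$ ($m{\left(r \right)} = \left(r - 1\right) \left(r - 192\right) r^{2} = \left(-1 + r\right) \left(-192 + r\right) r^{2} = r^{2} \left(-1 + r\right) \left(-192 + r\right)$)
$C = 3808$ ($C = -3352 + 7160 = 3808$)
$\left(C - 43183\right) \left(m{\left(G{\left(10,-13 \right)} \right)} - 28539\right) = \left(3808 - 43183\right) \left(10^{2} \left(192 + 10^{2} - 1930\right) - 28539\right) = - 39375 \left(100 \left(192 + 100 - 1930\right) - 28539\right) = - 39375 \left(100 \left(-1638\right) - 28539\right) = - 39375 \left(-163800 - 28539\right) = \left(-39375\right) \left(-192339\right) = 7573348125$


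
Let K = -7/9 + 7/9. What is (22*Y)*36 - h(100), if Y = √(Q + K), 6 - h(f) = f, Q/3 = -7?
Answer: 94 + 792*I*√21 ≈ 94.0 + 3629.4*I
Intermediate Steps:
Q = -21 (Q = 3*(-7) = -21)
h(f) = 6 - f
K = 0 (K = -7*⅑ + 7*(⅑) = -7/9 + 7/9 = 0)
Y = I*√21 (Y = √(-21 + 0) = √(-21) = I*√21 ≈ 4.5826*I)
(22*Y)*36 - h(100) = (22*(I*√21))*36 - (6 - 1*100) = (22*I*√21)*36 - (6 - 100) = 792*I*√21 - 1*(-94) = 792*I*√21 + 94 = 94 + 792*I*√21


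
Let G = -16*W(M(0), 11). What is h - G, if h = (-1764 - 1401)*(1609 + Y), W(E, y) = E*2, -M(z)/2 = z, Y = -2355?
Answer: 2361090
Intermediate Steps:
M(z) = -2*z
W(E, y) = 2*E
G = 0 (G = -32*(-2*0) = -32*0 = -16*0 = 0)
h = 2361090 (h = (-1764 - 1401)*(1609 - 2355) = -3165*(-746) = 2361090)
h - G = 2361090 - 1*0 = 2361090 + 0 = 2361090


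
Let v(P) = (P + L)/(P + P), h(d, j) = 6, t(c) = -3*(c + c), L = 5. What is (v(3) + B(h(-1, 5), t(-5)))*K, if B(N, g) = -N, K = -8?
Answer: 112/3 ≈ 37.333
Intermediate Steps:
t(c) = -6*c
v(P) = (5 + P)/(2*P) (v(P) = (P + 5)/(P + P) = (5 + P)/((2*P)) = (5 + P)*(1/(2*P)) = (5 + P)/(2*P))
(v(3) + B(h(-1, 5), t(-5)))*K = ((½)*(5 + 3)/3 - 1*6)*(-8) = ((½)*(⅓)*8 - 6)*(-8) = (4/3 - 6)*(-8) = -14/3*(-8) = 112/3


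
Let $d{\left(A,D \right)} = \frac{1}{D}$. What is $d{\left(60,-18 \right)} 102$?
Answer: $- \frac{17}{3} \approx -5.6667$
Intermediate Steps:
$d{\left(60,-18 \right)} 102 = \frac{1}{-18} \cdot 102 = \left(- \frac{1}{18}\right) 102 = - \frac{17}{3}$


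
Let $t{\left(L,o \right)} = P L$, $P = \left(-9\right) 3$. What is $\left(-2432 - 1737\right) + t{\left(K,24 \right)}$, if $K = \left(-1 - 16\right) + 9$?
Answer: $-3953$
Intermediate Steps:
$P = -27$
$K = -8$ ($K = -17 + 9 = -8$)
$t{\left(L,o \right)} = - 27 L$
$\left(-2432 - 1737\right) + t{\left(K,24 \right)} = \left(-2432 - 1737\right) - -216 = -4169 + 216 = -3953$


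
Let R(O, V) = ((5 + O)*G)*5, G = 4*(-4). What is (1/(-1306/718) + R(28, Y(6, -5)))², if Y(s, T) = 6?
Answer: 2973138069841/426409 ≈ 6.9725e+6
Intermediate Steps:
G = -16
R(O, V) = -400 - 80*O (R(O, V) = ((5 + O)*(-16))*5 = (-80 - 16*O)*5 = -400 - 80*O)
(1/(-1306/718) + R(28, Y(6, -5)))² = (1/(-1306/718) + (-400 - 80*28))² = (1/(-1306*1/718) + (-400 - 2240))² = (1/(-653/359) - 2640)² = (-359/653 - 2640)² = (-1724279/653)² = 2973138069841/426409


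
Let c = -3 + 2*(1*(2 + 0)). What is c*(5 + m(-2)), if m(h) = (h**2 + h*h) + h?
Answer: 11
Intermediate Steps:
c = 1 (c = -3 + 2*(1*2) = -3 + 2*2 = -3 + 4 = 1)
m(h) = h + 2*h**2 (m(h) = (h**2 + h**2) + h = 2*h**2 + h = h + 2*h**2)
c*(5 + m(-2)) = 1*(5 - 2*(1 + 2*(-2))) = 1*(5 - 2*(1 - 4)) = 1*(5 - 2*(-3)) = 1*(5 + 6) = 1*11 = 11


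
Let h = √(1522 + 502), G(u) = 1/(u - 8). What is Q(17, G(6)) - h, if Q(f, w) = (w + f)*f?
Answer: 561/2 - 2*√506 ≈ 235.51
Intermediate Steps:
G(u) = 1/(-8 + u)
h = 2*√506 (h = √2024 = 2*√506 ≈ 44.989)
Q(f, w) = f*(f + w) (Q(f, w) = (f + w)*f = f*(f + w))
Q(17, G(6)) - h = 17*(17 + 1/(-8 + 6)) - 2*√506 = 17*(17 + 1/(-2)) - 2*√506 = 17*(17 - ½) - 2*√506 = 17*(33/2) - 2*√506 = 561/2 - 2*√506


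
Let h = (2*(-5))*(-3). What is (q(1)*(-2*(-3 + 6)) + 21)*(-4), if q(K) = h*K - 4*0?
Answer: 636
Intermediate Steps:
h = 30 (h = -10*(-3) = 30)
q(K) = 30*K (q(K) = 30*K - 4*0 = 30*K + 0 = 30*K)
(q(1)*(-2*(-3 + 6)) + 21)*(-4) = ((30*1)*(-2*(-3 + 6)) + 21)*(-4) = (30*(-2*3) + 21)*(-4) = (30*(-6) + 21)*(-4) = (-180 + 21)*(-4) = -159*(-4) = 636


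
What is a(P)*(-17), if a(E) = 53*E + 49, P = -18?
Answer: 15385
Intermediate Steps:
a(E) = 49 + 53*E
a(P)*(-17) = (49 + 53*(-18))*(-17) = (49 - 954)*(-17) = -905*(-17) = 15385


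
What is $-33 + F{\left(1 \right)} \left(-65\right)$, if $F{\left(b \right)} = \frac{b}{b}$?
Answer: $-98$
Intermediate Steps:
$F{\left(b \right)} = 1$
$-33 + F{\left(1 \right)} \left(-65\right) = -33 + 1 \left(-65\right) = -33 - 65 = -98$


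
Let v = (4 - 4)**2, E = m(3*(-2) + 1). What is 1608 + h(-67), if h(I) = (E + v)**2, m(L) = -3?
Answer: 1617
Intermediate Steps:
E = -3
v = 0 (v = 0**2 = 0)
h(I) = 9 (h(I) = (-3 + 0)**2 = (-3)**2 = 9)
1608 + h(-67) = 1608 + 9 = 1617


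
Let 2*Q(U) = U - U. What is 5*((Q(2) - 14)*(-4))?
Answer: 280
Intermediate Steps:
Q(U) = 0 (Q(U) = (U - U)/2 = (½)*0 = 0)
5*((Q(2) - 14)*(-4)) = 5*((0 - 14)*(-4)) = 5*(-14*(-4)) = 5*56 = 280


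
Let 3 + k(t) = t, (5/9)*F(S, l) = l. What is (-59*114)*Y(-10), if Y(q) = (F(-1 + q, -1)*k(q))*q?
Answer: 1573884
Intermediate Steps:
F(S, l) = 9*l/5
k(t) = -3 + t
Y(q) = q*(27/5 - 9*q/5) (Y(q) = (((9/5)*(-1))*(-3 + q))*q = (-9*(-3 + q)/5)*q = (27/5 - 9*q/5)*q = q*(27/5 - 9*q/5))
(-59*114)*Y(-10) = (-59*114)*((9/5)*(-10)*(3 - 1*(-10))) = -60534*(-10)*(3 + 10)/5 = -60534*(-10)*13/5 = -6726*(-234) = 1573884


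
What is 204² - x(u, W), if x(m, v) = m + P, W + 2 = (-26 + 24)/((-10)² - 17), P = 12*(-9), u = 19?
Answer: 41705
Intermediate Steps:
P = -108
W = -168/83 (W = -2 + (-26 + 24)/((-10)² - 17) = -2 - 2/(100 - 17) = -2 - 2/83 = -168/83 ≈ -2.0241)
x(m, v) = -108 + m (x(m, v) = m - 108 = -108 + m)
204² - x(u, W) = 204² - (-108 + 19) = 41616 - 1*(-89) = 41616 + 89 = 41705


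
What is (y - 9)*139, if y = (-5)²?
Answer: 2224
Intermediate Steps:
y = 25
(y - 9)*139 = (25 - 9)*139 = 16*139 = 2224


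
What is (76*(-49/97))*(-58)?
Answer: 215992/97 ≈ 2226.7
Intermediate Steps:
(76*(-49/97))*(-58) = -3724/97*(-58) = 215992/97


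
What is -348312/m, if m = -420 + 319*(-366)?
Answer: 58052/19529 ≈ 2.9726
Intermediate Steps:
m = -117174 (m = -420 - 116754 = -117174)
-348312/m = -348312/(-117174) = -348312*(-1/117174) = 58052/19529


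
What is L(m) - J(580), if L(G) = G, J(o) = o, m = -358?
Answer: -938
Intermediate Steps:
L(m) - J(580) = -358 - 1*580 = -358 - 580 = -938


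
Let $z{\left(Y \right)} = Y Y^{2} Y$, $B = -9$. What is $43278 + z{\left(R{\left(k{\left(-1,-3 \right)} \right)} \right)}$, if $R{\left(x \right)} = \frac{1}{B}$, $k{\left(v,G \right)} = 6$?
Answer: $\frac{283946959}{6561} \approx 43278.0$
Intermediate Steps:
$R{\left(x \right)} = - \frac{1}{9}$ ($R{\left(x \right)} = \frac{1}{-9} = - \frac{1}{9}$)
$z{\left(Y \right)} = Y^{4}$ ($z{\left(Y \right)} = Y^{3} Y = Y^{4}$)
$43278 + z{\left(R{\left(k{\left(-1,-3 \right)} \right)} \right)} = 43278 + \left(- \frac{1}{9}\right)^{4} = 43278 + \frac{1}{6561} = \frac{283946959}{6561}$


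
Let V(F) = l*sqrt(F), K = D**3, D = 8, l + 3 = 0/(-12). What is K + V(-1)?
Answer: 512 - 3*I ≈ 512.0 - 3.0*I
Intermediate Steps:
l = -3 (l = -3 + 0/(-12) = -3 + 0*(-1/12) = -3 + 0 = -3)
K = 512 (K = 8**3 = 512)
V(F) = -3*sqrt(F)
K + V(-1) = 512 - 3*I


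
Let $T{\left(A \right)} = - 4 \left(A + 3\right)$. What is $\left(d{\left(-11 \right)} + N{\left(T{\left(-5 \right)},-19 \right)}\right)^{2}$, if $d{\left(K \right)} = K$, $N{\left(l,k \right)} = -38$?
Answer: $2401$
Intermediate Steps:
$T{\left(A \right)} = -12 - 4 A$ ($T{\left(A \right)} = - 4 \left(3 + A\right) = -12 - 4 A$)
$\left(d{\left(-11 \right)} + N{\left(T{\left(-5 \right)},-19 \right)}\right)^{2} = \left(-11 - 38\right)^{2} = \left(-49\right)^{2} = 2401$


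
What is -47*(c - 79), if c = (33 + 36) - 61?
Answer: 3337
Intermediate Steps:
c = 8 (c = 69 - 61 = 8)
-47*(c - 79) = -47*(8 - 79) = -47*(-71) = 3337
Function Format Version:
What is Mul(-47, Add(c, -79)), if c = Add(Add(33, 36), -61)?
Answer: 3337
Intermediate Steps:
c = 8 (c = Add(69, -61) = 8)
Mul(-47, Add(c, -79)) = Mul(-47, Add(8, -79)) = Mul(-47, -71) = 3337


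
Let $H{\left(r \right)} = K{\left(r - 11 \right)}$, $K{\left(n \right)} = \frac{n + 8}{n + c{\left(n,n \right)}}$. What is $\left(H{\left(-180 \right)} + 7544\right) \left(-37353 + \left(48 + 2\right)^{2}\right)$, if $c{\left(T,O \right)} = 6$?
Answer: $- \frac{48648619019}{185} \approx -2.6297 \cdot 10^{8}$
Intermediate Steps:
$K{\left(n \right)} = \frac{8 + n}{6 + n}$ ($K{\left(n \right)} = \frac{n + 8}{n + 6} = \frac{8 + n}{6 + n}$)
$H{\left(r \right)} = \frac{-3 + r}{-5 + r}$ ($H{\left(r \right)} = \frac{8 + \left(r - 11\right)}{6 + \left(r - 11\right)} = \frac{8 + \left(-11 + r\right)}{6 + \left(-11 + r\right)} = \frac{-3 + r}{-5 + r}$)
$\left(H{\left(-180 \right)} + 7544\right) \left(-37353 + \left(48 + 2\right)^{2}\right) = \left(\frac{-3 - 180}{-5 - 180} + 7544\right) \left(-37353 + \left(48 + 2\right)^{2}\right) = \left(\frac{1}{-185} \left(-183\right) + 7544\right) \left(-37353 + 50^{2}\right) = \left(\left(- \frac{1}{185}\right) \left(-183\right) + 7544\right) \left(-37353 + 2500\right) = \left(\frac{183}{185} + 7544\right) \left(-34853\right) = \frac{1395823}{185} \left(-34853\right) = - \frac{48648619019}{185}$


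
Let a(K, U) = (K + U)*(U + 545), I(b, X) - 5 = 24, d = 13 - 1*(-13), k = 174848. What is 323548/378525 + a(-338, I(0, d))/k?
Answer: -5282872223/33092169600 ≈ -0.15964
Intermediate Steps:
d = 26 (d = 13 + 13 = 26)
I(b, X) = 29 (I(b, X) = 5 + 24 = 29)
a(K, U) = (545 + U)*(K + U) (a(K, U) = (K + U)*(545 + U) = (545 + U)*(K + U))
323548/378525 + a(-338, I(0, d))/k = 323548/378525 + (29² + 545*(-338) + 545*29 - 338*29)/174848 = 323548*(1/378525) + (841 - 184210 + 15805 - 9802)*(1/174848) = 323548/378525 - 177366*1/174848 = 323548/378525 - 88683/87424 = -5282872223/33092169600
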